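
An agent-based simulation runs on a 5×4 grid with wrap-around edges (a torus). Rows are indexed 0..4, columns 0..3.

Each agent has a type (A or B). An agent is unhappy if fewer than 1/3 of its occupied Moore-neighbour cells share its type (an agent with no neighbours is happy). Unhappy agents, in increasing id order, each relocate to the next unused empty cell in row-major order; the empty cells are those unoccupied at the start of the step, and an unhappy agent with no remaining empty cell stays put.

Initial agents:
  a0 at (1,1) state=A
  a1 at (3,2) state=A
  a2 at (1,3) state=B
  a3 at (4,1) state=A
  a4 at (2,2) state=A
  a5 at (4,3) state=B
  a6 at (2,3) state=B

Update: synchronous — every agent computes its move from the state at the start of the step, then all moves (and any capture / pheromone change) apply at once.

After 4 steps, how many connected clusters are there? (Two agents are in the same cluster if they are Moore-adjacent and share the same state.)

2

t=1: a0@(1,1):A a1@(3,2):A a2@(1,3):B a3@(4,1):A a4@(2,2):A a5@(0,0):B a6@(2,3):B
t=2: (unchanged — steady state)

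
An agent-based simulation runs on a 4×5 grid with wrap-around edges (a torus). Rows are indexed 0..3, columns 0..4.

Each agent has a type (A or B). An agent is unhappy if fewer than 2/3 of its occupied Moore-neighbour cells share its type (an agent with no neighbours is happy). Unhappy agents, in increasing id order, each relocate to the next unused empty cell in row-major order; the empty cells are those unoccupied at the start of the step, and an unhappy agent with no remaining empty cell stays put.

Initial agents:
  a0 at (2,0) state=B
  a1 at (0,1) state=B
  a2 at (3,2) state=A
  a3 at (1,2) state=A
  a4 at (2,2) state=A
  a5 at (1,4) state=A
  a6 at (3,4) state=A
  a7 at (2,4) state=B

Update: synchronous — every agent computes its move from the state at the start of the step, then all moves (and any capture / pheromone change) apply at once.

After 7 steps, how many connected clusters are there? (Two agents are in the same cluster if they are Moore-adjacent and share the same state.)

4

t=1: a0@(0,0):B a1@(0,2):B a2@(0,3):A a3@(0,4):A a4@(2,2):A a5@(1,0):A a6@(1,1):A a7@(1,3):B
t=2: a0@(0,1):B a1@(1,2):B a2@(1,4):A a3@(2,0):A a4@(2,1):A a5@(1,0):A a6@(2,3):A a7@(2,4):B
t=3: a0@(0,0):B a1@(0,2):B a2@(1,4):A a3@(2,0):A a4@(2,1):A a5@(0,3):A a6@(0,4):A a7@(1,1):B
t=4: a0@(0,1):B a1@(1,0):B a2@(1,4):A a3@(2,0):A a4@(1,2):A a5@(0,3):A a6@(0,4):A a7@(1,3):B
t=5: a0@(0,0):B a1@(0,2):B a2@(1,1):A a3@(2,1):A a4@(2,2):A a5@(0,3):A a6@(2,3):A a7@(2,4):B
t=6: a0@(0,1):B a1@(0,4):B a2@(1,0):A a3@(2,1):A a4@(2,2):A a5@(1,2):A a6@(1,3):A a7@(1,4):B
t=7: a0@(0,0):B a1@(0,2):B a2@(0,3):A a3@(2,1):A a4@(2,2):A a5@(1,2):A a6@(1,1):A a7@(2,0):B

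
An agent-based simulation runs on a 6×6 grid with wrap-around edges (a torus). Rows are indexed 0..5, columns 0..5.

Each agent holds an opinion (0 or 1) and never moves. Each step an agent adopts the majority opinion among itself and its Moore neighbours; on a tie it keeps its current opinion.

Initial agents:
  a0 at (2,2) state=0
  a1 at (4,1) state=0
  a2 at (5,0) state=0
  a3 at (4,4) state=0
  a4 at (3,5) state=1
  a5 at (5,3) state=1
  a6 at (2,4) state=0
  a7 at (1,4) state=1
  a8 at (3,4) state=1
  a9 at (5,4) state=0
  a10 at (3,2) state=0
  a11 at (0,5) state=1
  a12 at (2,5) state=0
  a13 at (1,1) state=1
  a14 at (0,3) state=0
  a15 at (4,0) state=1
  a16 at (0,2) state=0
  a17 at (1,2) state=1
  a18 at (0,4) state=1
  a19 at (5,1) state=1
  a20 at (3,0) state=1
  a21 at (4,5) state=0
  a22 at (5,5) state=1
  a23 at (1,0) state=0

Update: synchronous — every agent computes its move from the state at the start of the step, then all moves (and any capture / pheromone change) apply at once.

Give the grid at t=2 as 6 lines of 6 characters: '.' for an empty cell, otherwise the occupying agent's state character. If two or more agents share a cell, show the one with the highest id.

t=1: a0@(2,2):0 a1@(4,1):0 a2@(5,0):1 a3@(4,4):1 a4@(3,5):1 a5@(5,3):0 a6@(2,4):1 a7@(1,4):1 a8@(3,4):0 a9@(5,4):0 a10@(3,2):0 a11@(0,5):1 a12@(2,5):1 a13@(1,1):0 a14@(0,3):1 a15@(4,0):1 a16@(0,2):1 a17@(1,2):0 a18@(0,4):1 a19@(5,1):0 a20@(3,0):1 a21@(4,5):1 a22@(5,5):1 a23@(1,0):0
t=2: a0@(2,2):0 a1@(4,1):0 a2@(5,0):1 a3@(4,4):1 a4@(3,5):1 a5@(5,3):1 a6@(2,4):1 a7@(1,4):1 a8@(3,4):1 a9@(5,4):1 a10@(3,2):0 a11@(0,5):1 a12@(2,5):1 a13@(1,1):0 a14@(0,3):1 a15@(4,0):1 a16@(0,2):0 a17@(1,2):0 a18@(0,4):1 a19@(5,1):1 a20@(3,0):1 a21@(4,5):1 a22@(5,5):1 a23@(1,0):0

..0111
000.1.
..0.11
1.0.11
10..11
11.111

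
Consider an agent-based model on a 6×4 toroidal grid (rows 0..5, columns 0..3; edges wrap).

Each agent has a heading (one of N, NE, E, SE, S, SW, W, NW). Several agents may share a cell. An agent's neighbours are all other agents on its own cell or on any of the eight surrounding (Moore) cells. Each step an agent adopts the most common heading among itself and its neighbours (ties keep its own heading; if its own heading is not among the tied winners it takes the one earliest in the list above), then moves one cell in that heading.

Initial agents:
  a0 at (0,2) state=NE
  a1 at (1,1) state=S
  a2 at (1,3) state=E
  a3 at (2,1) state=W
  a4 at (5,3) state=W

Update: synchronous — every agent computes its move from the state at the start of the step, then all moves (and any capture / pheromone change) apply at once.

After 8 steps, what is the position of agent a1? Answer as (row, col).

t=1: a0@(5,3):NE a1@(2,1):S a2@(1,0):E a3@(2,0):W a4@(5,2):W
t=2: a0@(4,0):NE a1@(3,1):S a2@(1,1):E a3@(2,3):W a4@(5,1):W
t=3: a0@(3,1):NE a1@(4,1):S a2@(1,2):E a3@(2,2):W a4@(5,0):W
t=4: a0@(2,2):NE a1@(5,1):S a2@(1,3):E a3@(2,1):W a4@(5,3):W
t=5: a0@(1,3):NE a1@(0,1):S a2@(1,0):E a3@(2,0):W a4@(5,2):W
t=6: a0@(0,0):NE a1@(1,1):S a2@(1,1):E a3@(2,3):W a4@(5,1):W
t=7: a0@(5,1):NE a1@(2,1):S a2@(1,2):E a3@(2,2):W a4@(5,0):W
t=8: a0@(4,2):NE a1@(3,1):S a2@(1,3):E a3@(2,1):W a4@(5,3):W

(3, 1)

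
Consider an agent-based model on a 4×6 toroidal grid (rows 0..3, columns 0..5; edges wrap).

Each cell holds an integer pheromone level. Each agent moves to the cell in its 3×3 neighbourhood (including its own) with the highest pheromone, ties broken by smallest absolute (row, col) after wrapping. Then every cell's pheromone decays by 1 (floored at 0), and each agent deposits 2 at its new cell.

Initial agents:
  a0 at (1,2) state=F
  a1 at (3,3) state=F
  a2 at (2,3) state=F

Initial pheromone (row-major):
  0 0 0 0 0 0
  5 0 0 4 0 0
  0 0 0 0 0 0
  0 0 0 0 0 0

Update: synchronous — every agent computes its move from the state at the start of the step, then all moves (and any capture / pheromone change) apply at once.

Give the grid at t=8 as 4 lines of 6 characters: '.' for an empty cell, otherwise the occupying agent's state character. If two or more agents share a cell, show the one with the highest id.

......
...F..
......
......

t=1: a0@(1,3) a1@(0,2) a2@(1,3) | pheromone: 0 0 2 0 0 0 / 4 0 0 7 0 0 / 0 0 0 0 0 0 / 0 0 0 0 0 0
t=2: a0@(1,3) a1@(1,3) a2@(1,3) | pheromone: 0 0 1 0 0 0 / 3 0 0 12 0 0 / 0 0 0 0 0 0 / 0 0 0 0 0 0
t=3: a0@(1,3) a1@(1,3) a2@(1,3) | pheromone: 0 0 0 0 0 0 / 2 0 0 17 0 0 / 0 0 0 0 0 0 / 0 0 0 0 0 0
t=4: a0@(1,3) a1@(1,3) a2@(1,3) | pheromone: 0 0 0 0 0 0 / 1 0 0 22 0 0 / 0 0 0 0 0 0 / 0 0 0 0 0 0
t=5: a0@(1,3) a1@(1,3) a2@(1,3) | pheromone: 0 0 0 0 0 0 / 0 0 0 27 0 0 / 0 0 0 0 0 0 / 0 0 0 0 0 0
t=6: a0@(1,3) a1@(1,3) a2@(1,3) | pheromone: 0 0 0 0 0 0 / 0 0 0 32 0 0 / 0 0 0 0 0 0 / 0 0 0 0 0 0
t=7: a0@(1,3) a1@(1,3) a2@(1,3) | pheromone: 0 0 0 0 0 0 / 0 0 0 37 0 0 / 0 0 0 0 0 0 / 0 0 0 0 0 0
t=8: a0@(1,3) a1@(1,3) a2@(1,3) | pheromone: 0 0 0 0 0 0 / 0 0 0 42 0 0 / 0 0 0 0 0 0 / 0 0 0 0 0 0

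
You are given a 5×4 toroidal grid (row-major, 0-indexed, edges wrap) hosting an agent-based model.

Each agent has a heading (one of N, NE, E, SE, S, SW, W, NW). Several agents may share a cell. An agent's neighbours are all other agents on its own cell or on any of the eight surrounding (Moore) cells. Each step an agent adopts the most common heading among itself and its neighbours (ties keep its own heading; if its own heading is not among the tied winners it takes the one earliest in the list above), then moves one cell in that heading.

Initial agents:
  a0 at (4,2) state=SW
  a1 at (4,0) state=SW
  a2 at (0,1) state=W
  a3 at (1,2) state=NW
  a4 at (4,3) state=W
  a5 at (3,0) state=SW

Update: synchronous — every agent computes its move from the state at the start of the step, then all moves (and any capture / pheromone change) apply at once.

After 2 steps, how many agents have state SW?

t=1: a0@(4,1):W a1@(0,3):SW a2@(1,0):SW a3@(0,1):NW a4@(0,2):SW a5@(4,3):SW
t=2: a0@(4,0):W a1@(1,2):SW a2@(2,3):SW a3@(1,0):SW a4@(1,1):SW a5@(0,2):SW

5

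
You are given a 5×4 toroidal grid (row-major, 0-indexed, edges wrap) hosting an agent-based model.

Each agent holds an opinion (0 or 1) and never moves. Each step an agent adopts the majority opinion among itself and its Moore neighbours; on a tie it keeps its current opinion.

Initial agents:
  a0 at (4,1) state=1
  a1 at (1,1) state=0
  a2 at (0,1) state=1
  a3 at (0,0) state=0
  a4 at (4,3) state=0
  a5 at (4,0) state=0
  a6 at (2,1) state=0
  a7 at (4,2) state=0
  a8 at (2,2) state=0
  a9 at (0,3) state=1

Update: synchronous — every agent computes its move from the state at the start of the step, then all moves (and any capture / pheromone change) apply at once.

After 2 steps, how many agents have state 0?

t=1: a0@(4,1):0 a1@(1,1):0 a2@(0,1):0 a3@(0,0):0 a4@(4,3):0 a5@(4,0):0 a6@(2,1):0 a7@(4,2):1 a8@(2,2):0 a9@(0,3):0
t=2: a0@(4,1):0 a1@(1,1):0 a2@(0,1):0 a3@(0,0):0 a4@(4,3):0 a5@(4,0):0 a6@(2,1):0 a7@(4,2):0 a8@(2,2):0 a9@(0,3):0

10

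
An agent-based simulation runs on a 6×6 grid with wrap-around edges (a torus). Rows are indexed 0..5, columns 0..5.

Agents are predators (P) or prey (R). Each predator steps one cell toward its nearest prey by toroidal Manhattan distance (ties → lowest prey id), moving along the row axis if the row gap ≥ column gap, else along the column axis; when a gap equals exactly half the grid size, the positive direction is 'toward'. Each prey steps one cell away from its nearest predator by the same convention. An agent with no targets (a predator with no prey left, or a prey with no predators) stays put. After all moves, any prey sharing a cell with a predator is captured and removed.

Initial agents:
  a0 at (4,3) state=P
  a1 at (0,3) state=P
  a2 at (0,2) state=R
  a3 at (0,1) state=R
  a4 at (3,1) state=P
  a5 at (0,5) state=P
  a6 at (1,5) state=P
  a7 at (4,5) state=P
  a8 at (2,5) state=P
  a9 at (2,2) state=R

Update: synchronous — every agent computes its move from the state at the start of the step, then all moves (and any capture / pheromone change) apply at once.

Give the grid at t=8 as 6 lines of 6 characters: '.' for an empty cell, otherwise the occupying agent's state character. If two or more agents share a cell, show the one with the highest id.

t=1: a0@(5,3):P a1@(0,2):P a2@(0,1):R a4@(2,1):P a5@(0,0):P a6@(1,0):P a7@(5,5):P a8@(2,0):P a9@(1,2):R
t=2: a0@(5,2):P a1@(0,1):P a4@(1,1):P a5@(0,1):P a6@(0,0):P a7@(5,0):P a8@(1,0):P a9@(2,2):R
t=3: a0@(0,2):P a1@(1,1):P a4@(2,1):P a5@(1,1):P a6@(1,0):P a7@(0,0):P a8@(1,1):P a9@(3,2):R
t=4: a0@(1,2):P a1@(2,1):P a4@(3,1):P a5@(2,1):P a6@(2,0):P a7@(1,0):P a8@(2,1):P a9@(4,2):R
t=5: a0@(2,2):P a1@(3,1):P a4@(4,1):P a5@(3,1):P a6@(3,0):P a7@(2,0):P a8@(3,1):P a9@(5,2):R
t=6: a0@(3,2):P a1@(4,1):P a4@(5,1):P a5@(4,1):P a6@(4,0):P a7@(3,0):P a8@(4,1):P a9@(0,2):R
t=7: a0@(4,2):P a1@(5,1):P a4@(0,1):P a5@(5,1):P a6@(5,0):P a7@(4,0):P a8@(5,1):P a9@(1,2):R
t=8: a0@(5,2):P a1@(0,1):P a4@(1,1):P a5@(0,1):P a6@(0,0):P a7@(5,0):P a8@(0,1):P a9@(2,2):R

PP....
.P....
..R...
......
......
P.P...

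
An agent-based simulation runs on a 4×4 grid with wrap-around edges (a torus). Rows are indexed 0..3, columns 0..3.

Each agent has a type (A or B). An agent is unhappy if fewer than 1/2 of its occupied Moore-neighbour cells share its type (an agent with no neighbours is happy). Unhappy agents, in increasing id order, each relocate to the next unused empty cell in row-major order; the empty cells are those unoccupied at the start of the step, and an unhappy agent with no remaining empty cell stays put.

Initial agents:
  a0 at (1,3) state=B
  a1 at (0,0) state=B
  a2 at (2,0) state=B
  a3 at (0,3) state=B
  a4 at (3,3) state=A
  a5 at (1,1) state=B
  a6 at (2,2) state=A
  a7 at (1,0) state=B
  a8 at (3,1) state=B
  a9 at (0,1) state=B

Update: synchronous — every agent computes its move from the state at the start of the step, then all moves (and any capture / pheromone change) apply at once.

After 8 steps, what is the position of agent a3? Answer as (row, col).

(0, 3)

t=1: a0@(1,3):B a1@(0,0):B a2@(2,0):B a3@(0,3):B a4@(0,2):A a5@(1,1):B a6@(1,2):A a7@(1,0):B a8@(3,1):B a9@(0,1):B
t=2: a0@(1,3):B a1@(0,0):B a2@(2,0):B a3@(0,3):B a4@(2,1):A a5@(1,1):B a6@(2,2):A a7@(1,0):B a8@(3,1):B a9@(0,1):B
t=3: a0@(1,3):B a1@(0,0):B a2@(2,0):B a3@(0,3):B a4@(0,2):A a5@(1,1):B a6@(1,2):A a7@(1,0):B a8@(3,1):B a9@(0,1):B
t=4: a0@(1,3):B a1@(0,0):B a2@(2,0):B a3@(0,3):B a4@(2,1):A a5@(1,1):B a6@(2,2):A a7@(1,0):B a8@(3,1):B a9@(0,1):B
t=5: a0@(1,3):B a1@(0,0):B a2@(2,0):B a3@(0,3):B a4@(0,2):A a5@(1,1):B a6@(1,2):A a7@(1,0):B a8@(3,1):B a9@(0,1):B
t=6: a0@(1,3):B a1@(0,0):B a2@(2,0):B a3@(0,3):B a4@(2,1):A a5@(1,1):B a6@(2,2):A a7@(1,0):B a8@(3,1):B a9@(0,1):B
t=7: a0@(1,3):B a1@(0,0):B a2@(2,0):B a3@(0,3):B a4@(0,2):A a5@(1,1):B a6@(1,2):A a7@(1,0):B a8@(3,1):B a9@(0,1):B
t=8: a0@(1,3):B a1@(0,0):B a2@(2,0):B a3@(0,3):B a4@(2,1):A a5@(1,1):B a6@(2,2):A a7@(1,0):B a8@(3,1):B a9@(0,1):B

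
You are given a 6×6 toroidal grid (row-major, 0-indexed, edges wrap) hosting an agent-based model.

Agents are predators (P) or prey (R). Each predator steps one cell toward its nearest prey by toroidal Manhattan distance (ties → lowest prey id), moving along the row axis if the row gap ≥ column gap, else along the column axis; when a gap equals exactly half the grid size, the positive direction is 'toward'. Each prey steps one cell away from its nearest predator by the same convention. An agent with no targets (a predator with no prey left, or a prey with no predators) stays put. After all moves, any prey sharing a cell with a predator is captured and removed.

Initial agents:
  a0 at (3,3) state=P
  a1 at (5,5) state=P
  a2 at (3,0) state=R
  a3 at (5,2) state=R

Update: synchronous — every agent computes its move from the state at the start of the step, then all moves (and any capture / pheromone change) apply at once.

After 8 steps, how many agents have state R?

2

t=1: a0@(3,4):P a1@(4,5):P a2@(3,5):R a3@(0,2):R
t=2: a0@(3,5):P a1@(3,5):P a2@(3,0):R a3@(5,2):R
t=3: a0@(3,0):P a1@(3,0):P a2@(3,1):R a3@(5,1):R
t=4: a0@(3,1):P a1@(3,1):P a2@(3,2):R a3@(0,1):R
t=5: a0@(3,2):P a1@(3,2):P a2@(3,3):R a3@(5,1):R
t=6: a0@(3,3):P a1@(3,3):P a2@(3,4):R a3@(0,1):R
t=7: a0@(3,4):P a1@(3,4):P a2@(3,5):R a3@(5,1):R
t=8: a0@(3,5):P a1@(3,5):P a2@(3,0):R a3@(5,0):R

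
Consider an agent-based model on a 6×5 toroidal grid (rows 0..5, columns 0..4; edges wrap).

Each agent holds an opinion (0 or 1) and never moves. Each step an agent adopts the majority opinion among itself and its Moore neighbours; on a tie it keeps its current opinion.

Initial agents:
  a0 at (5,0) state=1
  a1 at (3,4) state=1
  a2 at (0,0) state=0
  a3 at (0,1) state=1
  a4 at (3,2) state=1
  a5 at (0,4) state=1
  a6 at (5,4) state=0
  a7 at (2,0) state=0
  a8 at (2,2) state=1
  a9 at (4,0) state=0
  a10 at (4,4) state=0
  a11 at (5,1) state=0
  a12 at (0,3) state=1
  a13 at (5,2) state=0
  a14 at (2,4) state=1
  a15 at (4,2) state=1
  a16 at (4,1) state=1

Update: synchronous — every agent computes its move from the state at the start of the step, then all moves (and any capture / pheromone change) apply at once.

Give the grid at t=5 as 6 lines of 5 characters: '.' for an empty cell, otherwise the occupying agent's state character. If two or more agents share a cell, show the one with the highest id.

t=1: a0@(5,0):0 a1@(3,4):0 a2@(0,0):0 a3@(0,1):0 a4@(3,2):1 a5@(0,4):1 a6@(5,4):0 a7@(2,0):1 a8@(2,2):1 a9@(4,0):0 a10@(4,4):0 a11@(5,1):0 a12@(0,3):1 a13@(5,2):1 a14@(2,4):1 a15@(4,2):1 a16@(4,1):1
t=2: a0@(5,0):0 a1@(3,4):0 a2@(0,0):0 a3@(0,1):0 a4@(3,2):1 a5@(0,4):0 a6@(5,4):0 a7@(2,0):1 a8@(2,2):1 a9@(4,0):0 a10@(4,4):0 a11@(5,1):0 a12@(0,3):1 a13@(5,2):1 a14@(2,4):1 a15@(4,2):1 a16@(4,1):1
t=3: (unchanged — steady state)

00.10
.....
1.1.1
..1.0
011.0
001.0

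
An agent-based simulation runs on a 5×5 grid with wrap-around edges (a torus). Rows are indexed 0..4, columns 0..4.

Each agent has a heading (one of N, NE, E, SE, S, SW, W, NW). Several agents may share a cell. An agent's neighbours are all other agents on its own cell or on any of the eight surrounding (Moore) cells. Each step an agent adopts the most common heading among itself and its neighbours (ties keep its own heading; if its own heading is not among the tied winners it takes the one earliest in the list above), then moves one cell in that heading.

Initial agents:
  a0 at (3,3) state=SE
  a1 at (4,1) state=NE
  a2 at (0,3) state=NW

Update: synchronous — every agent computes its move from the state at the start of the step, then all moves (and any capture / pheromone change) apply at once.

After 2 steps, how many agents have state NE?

1

t=1: a0@(4,4):SE a1@(3,2):NE a2@(4,2):NW
t=2: a0@(0,0):SE a1@(2,3):NE a2@(3,1):NW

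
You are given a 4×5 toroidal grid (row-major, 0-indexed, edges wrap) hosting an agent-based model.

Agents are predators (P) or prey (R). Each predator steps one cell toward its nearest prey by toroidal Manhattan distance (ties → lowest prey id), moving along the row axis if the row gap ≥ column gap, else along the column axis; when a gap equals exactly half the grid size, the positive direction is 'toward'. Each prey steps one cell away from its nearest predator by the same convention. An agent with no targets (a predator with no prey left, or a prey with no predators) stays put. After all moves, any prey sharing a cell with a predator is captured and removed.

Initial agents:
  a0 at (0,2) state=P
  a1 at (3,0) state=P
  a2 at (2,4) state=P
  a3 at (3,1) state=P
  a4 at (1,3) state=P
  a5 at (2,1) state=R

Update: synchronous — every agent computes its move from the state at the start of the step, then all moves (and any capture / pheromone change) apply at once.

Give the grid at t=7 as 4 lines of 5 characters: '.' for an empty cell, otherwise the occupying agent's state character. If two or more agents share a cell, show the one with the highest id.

t=1: a0@(1,2):P a1@(2,0):P a2@(2,0):P a3@(2,1):P a4@(1,2):P a5@(1,1):R
t=2: a0@(1,1):P a1@(1,0):P a2@(1,0):P a3@(1,1):P a4@(1,1):P
t=3: (unchanged — steady state)

.....
PP...
.....
.....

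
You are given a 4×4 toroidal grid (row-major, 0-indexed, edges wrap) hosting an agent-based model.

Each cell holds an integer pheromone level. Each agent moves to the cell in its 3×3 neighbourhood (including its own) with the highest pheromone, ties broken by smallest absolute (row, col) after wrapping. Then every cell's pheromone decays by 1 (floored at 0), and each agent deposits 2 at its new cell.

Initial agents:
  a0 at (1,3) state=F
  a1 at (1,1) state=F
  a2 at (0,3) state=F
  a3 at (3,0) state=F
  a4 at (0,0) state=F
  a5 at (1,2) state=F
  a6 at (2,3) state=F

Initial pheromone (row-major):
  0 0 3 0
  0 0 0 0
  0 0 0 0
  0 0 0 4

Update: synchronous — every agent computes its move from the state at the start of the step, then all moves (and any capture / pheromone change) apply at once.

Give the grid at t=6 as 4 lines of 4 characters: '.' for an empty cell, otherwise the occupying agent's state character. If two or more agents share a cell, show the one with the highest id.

....
....
....
...F

t=1: a0@(0,2) a1@(0,2) a2@(3,3) a3@(3,3) a4@(3,3) a5@(0,2) a6@(3,3) | pheromone: 0 0 8 0 / 0 0 0 0 / 0 0 0 0 / 0 0 0 11
t=2: a0@(3,3) a1@(3,3) a2@(3,3) a3@(3,3) a4@(3,3) a5@(3,3) a6@(3,3) | pheromone: 0 0 7 0 / 0 0 0 0 / 0 0 0 0 / 0 0 0 24
t=3: a0@(3,3) a1@(3,3) a2@(3,3) a3@(3,3) a4@(3,3) a5@(3,3) a6@(3,3) | pheromone: 0 0 6 0 / 0 0 0 0 / 0 0 0 0 / 0 0 0 37
t=4: a0@(3,3) a1@(3,3) a2@(3,3) a3@(3,3) a4@(3,3) a5@(3,3) a6@(3,3) | pheromone: 0 0 5 0 / 0 0 0 0 / 0 0 0 0 / 0 0 0 50
t=5: a0@(3,3) a1@(3,3) a2@(3,3) a3@(3,3) a4@(3,3) a5@(3,3) a6@(3,3) | pheromone: 0 0 4 0 / 0 0 0 0 / 0 0 0 0 / 0 0 0 63
t=6: a0@(3,3) a1@(3,3) a2@(3,3) a3@(3,3) a4@(3,3) a5@(3,3) a6@(3,3) | pheromone: 0 0 3 0 / 0 0 0 0 / 0 0 0 0 / 0 0 0 76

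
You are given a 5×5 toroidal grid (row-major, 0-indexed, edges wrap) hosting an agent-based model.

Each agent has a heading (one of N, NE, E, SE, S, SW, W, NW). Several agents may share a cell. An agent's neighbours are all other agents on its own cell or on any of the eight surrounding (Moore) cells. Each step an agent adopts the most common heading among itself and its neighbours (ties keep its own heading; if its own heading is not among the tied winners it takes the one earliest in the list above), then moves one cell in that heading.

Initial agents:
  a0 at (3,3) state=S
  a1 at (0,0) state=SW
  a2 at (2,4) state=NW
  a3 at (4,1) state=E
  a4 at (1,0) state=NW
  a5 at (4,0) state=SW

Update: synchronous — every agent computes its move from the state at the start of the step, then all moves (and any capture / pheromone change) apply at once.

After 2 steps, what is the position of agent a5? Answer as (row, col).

t=1: a0@(4,3):S a1@(1,4):SW a2@(1,3):NW a3@(0,0):SW a4@(0,4):NW a5@(0,4):SW
t=2: a0@(0,3):S a1@(2,3):SW a2@(0,2):NW a3@(1,4):SW a4@(1,3):SW a5@(1,3):SW

(1, 3)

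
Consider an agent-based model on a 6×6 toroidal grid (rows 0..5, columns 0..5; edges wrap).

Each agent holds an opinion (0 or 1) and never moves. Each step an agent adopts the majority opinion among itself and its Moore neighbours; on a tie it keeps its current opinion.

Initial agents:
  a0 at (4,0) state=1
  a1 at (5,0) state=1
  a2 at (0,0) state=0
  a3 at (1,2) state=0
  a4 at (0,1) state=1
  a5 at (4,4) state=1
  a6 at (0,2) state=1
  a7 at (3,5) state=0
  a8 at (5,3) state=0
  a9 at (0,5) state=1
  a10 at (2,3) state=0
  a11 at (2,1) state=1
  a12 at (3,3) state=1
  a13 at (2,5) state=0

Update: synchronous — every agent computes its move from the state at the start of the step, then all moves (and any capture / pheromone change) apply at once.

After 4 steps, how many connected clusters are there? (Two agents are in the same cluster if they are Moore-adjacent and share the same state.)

2

t=1: a0@(4,0):1 a1@(5,0):1 a2@(0,0):1 a3@(1,2):1 a4@(0,1):1 a5@(4,4):1 a6@(0,2):1 a7@(3,5):0 a8@(5,3):1 a9@(0,5):1 a10@(2,3):0 a11@(2,1):1 a12@(3,3):1 a13@(2,5):0
t=2: a0@(4,0):1 a1@(5,0):1 a2@(0,0):1 a3@(1,2):1 a4@(0,1):1 a5@(4,4):1 a6@(0,2):1 a7@(3,5):0 a8@(5,3):1 a9@(0,5):1 a10@(2,3):1 a11@(2,1):1 a12@(3,3):1 a13@(2,5):0
t=3: (unchanged — steady state)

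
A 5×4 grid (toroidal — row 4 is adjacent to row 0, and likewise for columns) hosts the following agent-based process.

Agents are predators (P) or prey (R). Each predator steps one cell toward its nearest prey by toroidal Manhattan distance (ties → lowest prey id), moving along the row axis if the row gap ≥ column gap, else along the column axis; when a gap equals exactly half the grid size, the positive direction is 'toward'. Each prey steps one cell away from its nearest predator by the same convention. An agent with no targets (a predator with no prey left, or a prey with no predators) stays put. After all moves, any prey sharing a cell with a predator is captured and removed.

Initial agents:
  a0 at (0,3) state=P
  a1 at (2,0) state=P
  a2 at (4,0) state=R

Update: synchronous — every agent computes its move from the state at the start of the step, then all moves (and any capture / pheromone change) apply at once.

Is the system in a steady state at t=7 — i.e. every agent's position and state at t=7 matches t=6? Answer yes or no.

t=1: a0@(4,3):P a1@(3,0):P
t=2: (unchanged — steady state)

yes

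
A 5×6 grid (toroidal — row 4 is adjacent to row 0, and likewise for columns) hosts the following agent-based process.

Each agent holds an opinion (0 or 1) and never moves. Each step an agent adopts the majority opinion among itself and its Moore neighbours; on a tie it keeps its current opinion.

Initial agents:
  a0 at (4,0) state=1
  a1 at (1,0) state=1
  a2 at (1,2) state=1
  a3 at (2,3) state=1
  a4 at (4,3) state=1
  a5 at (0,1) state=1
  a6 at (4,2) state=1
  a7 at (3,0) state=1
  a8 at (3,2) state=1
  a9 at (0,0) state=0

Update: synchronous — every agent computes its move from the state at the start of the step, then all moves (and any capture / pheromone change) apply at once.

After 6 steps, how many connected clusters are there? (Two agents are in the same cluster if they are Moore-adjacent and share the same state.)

1

t=1: a0@(4,0):1 a1@(1,0):1 a2@(1,2):1 a3@(2,3):1 a4@(4,3):1 a5@(0,1):1 a6@(4,2):1 a7@(3,0):1 a8@(3,2):1 a9@(0,0):1
t=2: (unchanged — steady state)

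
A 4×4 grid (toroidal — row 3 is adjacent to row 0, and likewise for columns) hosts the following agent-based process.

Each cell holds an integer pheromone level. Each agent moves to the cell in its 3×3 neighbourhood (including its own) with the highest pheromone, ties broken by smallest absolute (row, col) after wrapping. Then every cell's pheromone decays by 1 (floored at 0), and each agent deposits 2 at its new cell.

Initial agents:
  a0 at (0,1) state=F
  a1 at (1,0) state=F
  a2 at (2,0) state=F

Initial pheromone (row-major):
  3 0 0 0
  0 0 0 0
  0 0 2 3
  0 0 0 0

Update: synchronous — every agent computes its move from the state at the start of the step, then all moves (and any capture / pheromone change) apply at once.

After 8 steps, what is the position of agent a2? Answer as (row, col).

(2, 3)

t=1: a0@(0,0) a1@(0,0) a2@(2,3) | pheromone: 6 0 0 0 / 0 0 0 0 / 0 0 1 4 / 0 0 0 0
t=2: a0@(0,0) a1@(0,0) a2@(2,3) | pheromone: 9 0 0 0 / 0 0 0 0 / 0 0 0 5 / 0 0 0 0
t=3: a0@(0,0) a1@(0,0) a2@(2,3) | pheromone: 12 0 0 0 / 0 0 0 0 / 0 0 0 6 / 0 0 0 0
t=4: a0@(0,0) a1@(0,0) a2@(2,3) | pheromone: 15 0 0 0 / 0 0 0 0 / 0 0 0 7 / 0 0 0 0
t=5: a0@(0,0) a1@(0,0) a2@(2,3) | pheromone: 18 0 0 0 / 0 0 0 0 / 0 0 0 8 / 0 0 0 0
t=6: a0@(0,0) a1@(0,0) a2@(2,3) | pheromone: 21 0 0 0 / 0 0 0 0 / 0 0 0 9 / 0 0 0 0
t=7: a0@(0,0) a1@(0,0) a2@(2,3) | pheromone: 24 0 0 0 / 0 0 0 0 / 0 0 0 10 / 0 0 0 0
t=8: a0@(0,0) a1@(0,0) a2@(2,3) | pheromone: 27 0 0 0 / 0 0 0 0 / 0 0 0 11 / 0 0 0 0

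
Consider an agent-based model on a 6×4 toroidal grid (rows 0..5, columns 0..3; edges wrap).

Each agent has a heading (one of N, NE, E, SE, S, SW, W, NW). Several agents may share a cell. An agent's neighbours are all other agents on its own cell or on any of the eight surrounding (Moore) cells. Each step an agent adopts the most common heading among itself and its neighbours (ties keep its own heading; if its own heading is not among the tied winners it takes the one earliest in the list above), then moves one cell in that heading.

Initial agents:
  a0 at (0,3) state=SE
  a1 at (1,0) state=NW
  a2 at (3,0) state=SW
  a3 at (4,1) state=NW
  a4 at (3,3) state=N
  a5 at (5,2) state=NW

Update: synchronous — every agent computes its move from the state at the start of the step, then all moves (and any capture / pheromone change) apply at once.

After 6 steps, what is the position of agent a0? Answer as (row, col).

(0, 1)

t=1: a0@(5,2):NW a1@(0,3):NW a2@(4,3):SW a3@(3,0):NW a4@(2,3):N a5@(4,1):NW
t=2: a0@(4,1):NW a1@(5,2):NW a2@(3,2):NW a3@(2,3):NW a4@(1,3):N a5@(3,0):NW
t=3: a0@(3,0):NW a1@(4,1):NW a2@(2,1):NW a3@(1,2):NW a4@(0,3):N a5@(2,3):NW
t=4: a0@(2,3):NW a1@(3,0):NW a2@(1,0):NW a3@(0,1):NW a4@(5,3):N a5@(1,2):NW
t=5: a0@(1,2):NW a1@(2,3):NW a2@(0,3):NW a3@(5,0):NW a4@(4,3):N a5@(0,1):NW
t=6: a0@(0,1):NW a1@(1,2):NW a2@(5,2):NW a3@(4,3):NW a4@(3,3):N a5@(5,0):NW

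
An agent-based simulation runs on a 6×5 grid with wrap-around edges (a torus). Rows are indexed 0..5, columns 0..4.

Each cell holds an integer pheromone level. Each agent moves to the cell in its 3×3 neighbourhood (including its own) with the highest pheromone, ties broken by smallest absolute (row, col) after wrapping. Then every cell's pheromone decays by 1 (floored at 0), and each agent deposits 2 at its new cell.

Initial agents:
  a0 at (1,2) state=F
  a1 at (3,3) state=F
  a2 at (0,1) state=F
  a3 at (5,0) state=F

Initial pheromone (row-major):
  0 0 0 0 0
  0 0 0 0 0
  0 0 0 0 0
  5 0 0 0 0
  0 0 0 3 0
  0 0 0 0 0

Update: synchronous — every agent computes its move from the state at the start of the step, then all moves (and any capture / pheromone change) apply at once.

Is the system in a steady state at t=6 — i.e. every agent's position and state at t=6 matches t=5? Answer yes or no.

yes

t=1: a0@(0,1) a1@(4,3) a2@(0,0) a3@(0,0) | pheromone: 4 2 0 0 0 / 0 0 0 0 0 / 0 0 0 0 0 / 4 0 0 0 0 / 0 0 0 4 0 / 0 0 0 0 0
t=2: a0@(0,0) a1@(4,3) a2@(0,0) a3@(0,0) | pheromone: 9 1 0 0 0 / 0 0 0 0 0 / 0 0 0 0 0 / 3 0 0 0 0 / 0 0 0 5 0 / 0 0 0 0 0
t=3: a0@(0,0) a1@(4,3) a2@(0,0) a3@(0,0) | pheromone: 14 0 0 0 0 / 0 0 0 0 0 / 0 0 0 0 0 / 2 0 0 0 0 / 0 0 0 6 0 / 0 0 0 0 0
t=4: a0@(0,0) a1@(4,3) a2@(0,0) a3@(0,0) | pheromone: 19 0 0 0 0 / 0 0 0 0 0 / 0 0 0 0 0 / 1 0 0 0 0 / 0 0 0 7 0 / 0 0 0 0 0
t=5: a0@(0,0) a1@(4,3) a2@(0,0) a3@(0,0) | pheromone: 24 0 0 0 0 / 0 0 0 0 0 / 0 0 0 0 0 / 0 0 0 0 0 / 0 0 0 8 0 / 0 0 0 0 0
t=6: a0@(0,0) a1@(4,3) a2@(0,0) a3@(0,0) | pheromone: 29 0 0 0 0 / 0 0 0 0 0 / 0 0 0 0 0 / 0 0 0 0 0 / 0 0 0 9 0 / 0 0 0 0 0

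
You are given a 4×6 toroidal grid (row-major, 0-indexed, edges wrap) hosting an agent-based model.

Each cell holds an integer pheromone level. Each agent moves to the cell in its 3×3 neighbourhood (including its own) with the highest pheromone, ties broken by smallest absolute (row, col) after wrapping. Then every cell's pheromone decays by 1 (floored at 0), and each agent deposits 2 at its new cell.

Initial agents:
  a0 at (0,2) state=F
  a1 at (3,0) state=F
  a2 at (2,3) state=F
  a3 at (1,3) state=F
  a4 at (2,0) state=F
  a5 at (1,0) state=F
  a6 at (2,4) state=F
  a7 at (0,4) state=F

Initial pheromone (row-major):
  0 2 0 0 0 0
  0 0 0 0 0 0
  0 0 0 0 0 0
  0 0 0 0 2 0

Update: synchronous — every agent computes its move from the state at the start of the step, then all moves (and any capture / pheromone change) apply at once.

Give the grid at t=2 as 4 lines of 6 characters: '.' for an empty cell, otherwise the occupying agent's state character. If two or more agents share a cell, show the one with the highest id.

.F....
......
......
....F.

t=1: a0@(0,1) a1@(0,1) a2@(3,4) a3@(0,2) a4@(1,0) a5@(0,1) a6@(3,4) a7@(3,4) | pheromone: 0 7 2 0 0 0 / 2 0 0 0 0 0 / 0 0 0 0 0 0 / 0 0 0 0 7 0
t=2: a0@(0,1) a1@(0,1) a2@(3,4) a3@(0,1) a4@(0,1) a5@(0,1) a6@(3,4) a7@(3,4) | pheromone: 0 16 1 0 0 0 / 1 0 0 0 0 0 / 0 0 0 0 0 0 / 0 0 0 0 12 0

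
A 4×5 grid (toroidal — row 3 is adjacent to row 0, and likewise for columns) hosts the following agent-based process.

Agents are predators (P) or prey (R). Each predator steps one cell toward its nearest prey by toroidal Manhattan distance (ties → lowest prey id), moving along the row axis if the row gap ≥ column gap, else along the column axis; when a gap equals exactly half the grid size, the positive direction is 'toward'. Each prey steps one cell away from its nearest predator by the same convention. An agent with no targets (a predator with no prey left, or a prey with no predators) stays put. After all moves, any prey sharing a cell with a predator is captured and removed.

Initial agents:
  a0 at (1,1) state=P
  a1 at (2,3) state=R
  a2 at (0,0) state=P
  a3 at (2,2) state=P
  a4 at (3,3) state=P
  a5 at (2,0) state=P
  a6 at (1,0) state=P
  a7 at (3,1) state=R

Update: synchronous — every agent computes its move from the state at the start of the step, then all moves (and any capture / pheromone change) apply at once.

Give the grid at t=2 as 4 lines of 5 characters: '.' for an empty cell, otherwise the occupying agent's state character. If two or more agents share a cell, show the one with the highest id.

.....
....P
.P.PP
P....

t=1: a0@(2,1):P a2@(3,0):P a3@(2,3):P a4@(2,3):P a5@(2,4):P a6@(1,4):P
t=2: (unchanged — steady state)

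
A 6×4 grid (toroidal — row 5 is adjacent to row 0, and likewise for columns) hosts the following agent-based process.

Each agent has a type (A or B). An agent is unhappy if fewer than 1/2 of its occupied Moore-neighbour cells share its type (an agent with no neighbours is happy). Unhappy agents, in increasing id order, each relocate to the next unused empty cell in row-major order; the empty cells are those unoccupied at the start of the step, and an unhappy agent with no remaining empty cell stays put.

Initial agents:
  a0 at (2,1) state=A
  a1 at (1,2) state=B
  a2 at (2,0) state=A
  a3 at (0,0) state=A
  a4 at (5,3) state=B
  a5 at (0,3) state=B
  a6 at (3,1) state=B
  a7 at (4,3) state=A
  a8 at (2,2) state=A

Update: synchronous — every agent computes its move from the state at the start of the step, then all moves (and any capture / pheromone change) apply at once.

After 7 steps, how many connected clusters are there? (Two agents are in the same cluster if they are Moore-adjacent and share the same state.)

2

t=1: a0@(2,1):A a1@(0,1):B a2@(2,0):A a3@(0,2):A a4@(1,0):B a5@(0,3):B a6@(1,1):B a7@(1,3):A a8@(2,3):A
t=2: a0@(0,0):A a1@(0,1):B a2@(2,0):A a3@(1,2):A a4@(2,2):B a5@(3,0):B a6@(3,1):B a7@(1,3):A a8@(2,3):A
t=3: a0@(0,0):A a1@(0,2):B a2@(2,0):A a3@(1,2):A a4@(0,3):B a5@(1,0):B a6@(3,1):B a7@(1,3):A a8@(2,3):A
t=4: a0@(0,1):A a1@(1,1):B a2@(2,0):A a3@(1,2):A a4@(2,1):B a5@(2,2):B a6@(3,0):B a7@(1,3):A a8@(2,3):A
t=5: a0@(0,1):A a1@(0,0):B a2@(0,2):A a3@(1,2):A a4@(2,1):B a5@(0,3):B a6@(1,0):B a7@(1,3):A a8@(2,3):A
t=6: a0@(0,1):A a1@(0,0):B a2@(0,2):A a3@(1,2):A a4@(2,1):B a5@(1,1):B a6@(1,0):B a7@(1,3):A a8@(2,3):A
t=7: a0@(0,3):A a1@(0,0):B a2@(0,2):A a3@(1,2):A a4@(2,1):B a5@(1,1):B a6@(1,0):B a7@(1,3):A a8@(2,3):A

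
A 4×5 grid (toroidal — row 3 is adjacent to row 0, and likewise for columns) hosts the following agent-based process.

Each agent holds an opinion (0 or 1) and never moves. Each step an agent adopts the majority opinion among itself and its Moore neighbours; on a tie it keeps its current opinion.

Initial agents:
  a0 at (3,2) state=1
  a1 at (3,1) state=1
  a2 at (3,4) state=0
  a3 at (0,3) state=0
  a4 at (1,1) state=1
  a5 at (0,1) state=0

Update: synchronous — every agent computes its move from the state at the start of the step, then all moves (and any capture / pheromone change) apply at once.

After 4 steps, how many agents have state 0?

t=1: a0@(3,2):1 a1@(3,1):1 a2@(3,4):0 a3@(0,3):0 a4@(1,1):1 a5@(0,1):1
t=2: (unchanged — steady state)

2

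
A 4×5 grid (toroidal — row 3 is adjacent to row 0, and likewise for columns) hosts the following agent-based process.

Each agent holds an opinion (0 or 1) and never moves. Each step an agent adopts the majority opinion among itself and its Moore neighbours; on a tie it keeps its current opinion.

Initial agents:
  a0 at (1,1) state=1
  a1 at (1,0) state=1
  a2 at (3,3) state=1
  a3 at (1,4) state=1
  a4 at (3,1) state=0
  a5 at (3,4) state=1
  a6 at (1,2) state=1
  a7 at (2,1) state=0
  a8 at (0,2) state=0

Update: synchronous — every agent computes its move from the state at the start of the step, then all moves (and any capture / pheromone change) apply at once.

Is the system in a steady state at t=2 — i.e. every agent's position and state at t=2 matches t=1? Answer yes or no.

no

t=1: a0@(1,1):1 a1@(1,0):1 a2@(3,3):1 a3@(1,4):1 a4@(3,1):0 a5@(3,4):1 a6@(1,2):1 a7@(2,1):1 a8@(0,2):1
t=2: a0@(1,1):1 a1@(1,0):1 a2@(3,3):1 a3@(1,4):1 a4@(3,1):1 a5@(3,4):1 a6@(1,2):1 a7@(2,1):1 a8@(0,2):1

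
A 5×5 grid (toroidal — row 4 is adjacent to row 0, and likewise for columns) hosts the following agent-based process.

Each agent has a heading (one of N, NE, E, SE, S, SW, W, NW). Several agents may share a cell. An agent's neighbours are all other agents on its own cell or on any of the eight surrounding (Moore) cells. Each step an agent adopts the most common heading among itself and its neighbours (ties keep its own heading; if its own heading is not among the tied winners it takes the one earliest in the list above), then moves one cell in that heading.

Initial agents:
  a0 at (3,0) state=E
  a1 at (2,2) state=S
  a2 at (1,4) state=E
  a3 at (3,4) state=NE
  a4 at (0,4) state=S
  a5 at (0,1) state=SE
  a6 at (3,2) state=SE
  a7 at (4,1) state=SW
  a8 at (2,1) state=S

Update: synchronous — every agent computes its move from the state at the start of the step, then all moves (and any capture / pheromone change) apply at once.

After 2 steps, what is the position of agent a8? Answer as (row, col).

(4, 1)

t=1: a0@(3,1):E a1@(3,2):S a2@(1,0):E a3@(2,0):NE a4@(1,4):S a5@(1,2):SE a6@(4,2):S a7@(0,2):SE a8@(3,1):S
t=2: a0@(4,1):S a1@(4,2):S a2@(1,1):E a3@(2,1):E a4@(2,4):S a5@(2,3):SE a6@(0,2):S a7@(1,3):SE a8@(4,1):S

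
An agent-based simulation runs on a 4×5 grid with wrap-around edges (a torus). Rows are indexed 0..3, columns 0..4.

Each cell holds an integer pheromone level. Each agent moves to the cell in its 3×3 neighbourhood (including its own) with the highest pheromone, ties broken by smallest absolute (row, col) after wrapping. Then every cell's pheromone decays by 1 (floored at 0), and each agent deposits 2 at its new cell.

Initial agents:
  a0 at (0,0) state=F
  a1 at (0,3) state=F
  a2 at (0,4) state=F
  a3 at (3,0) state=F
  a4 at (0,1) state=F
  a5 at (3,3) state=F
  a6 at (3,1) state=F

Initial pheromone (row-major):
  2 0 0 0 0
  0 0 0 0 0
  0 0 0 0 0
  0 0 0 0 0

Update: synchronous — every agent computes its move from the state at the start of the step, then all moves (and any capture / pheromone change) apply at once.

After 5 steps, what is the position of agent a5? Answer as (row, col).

t=1: a0@(0,0) a1@(0,2) a2@(0,0) a3@(0,0) a4@(0,0) a5@(0,2) a6@(0,0) | pheromone: 11 0 4 0 0 / 0 0 0 0 0 / 0 0 0 0 0 / 0 0 0 0 0
t=2: a0@(0,0) a1@(0,2) a2@(0,0) a3@(0,0) a4@(0,0) a5@(0,2) a6@(0,0) | pheromone: 20 0 7 0 0 / 0 0 0 0 0 / 0 0 0 0 0 / 0 0 0 0 0
t=3: a0@(0,0) a1@(0,2) a2@(0,0) a3@(0,0) a4@(0,0) a5@(0,2) a6@(0,0) | pheromone: 29 0 10 0 0 / 0 0 0 0 0 / 0 0 0 0 0 / 0 0 0 0 0
t=4: a0@(0,0) a1@(0,2) a2@(0,0) a3@(0,0) a4@(0,0) a5@(0,2) a6@(0,0) | pheromone: 38 0 13 0 0 / 0 0 0 0 0 / 0 0 0 0 0 / 0 0 0 0 0
t=5: a0@(0,0) a1@(0,2) a2@(0,0) a3@(0,0) a4@(0,0) a5@(0,2) a6@(0,0) | pheromone: 47 0 16 0 0 / 0 0 0 0 0 / 0 0 0 0 0 / 0 0 0 0 0

(0, 2)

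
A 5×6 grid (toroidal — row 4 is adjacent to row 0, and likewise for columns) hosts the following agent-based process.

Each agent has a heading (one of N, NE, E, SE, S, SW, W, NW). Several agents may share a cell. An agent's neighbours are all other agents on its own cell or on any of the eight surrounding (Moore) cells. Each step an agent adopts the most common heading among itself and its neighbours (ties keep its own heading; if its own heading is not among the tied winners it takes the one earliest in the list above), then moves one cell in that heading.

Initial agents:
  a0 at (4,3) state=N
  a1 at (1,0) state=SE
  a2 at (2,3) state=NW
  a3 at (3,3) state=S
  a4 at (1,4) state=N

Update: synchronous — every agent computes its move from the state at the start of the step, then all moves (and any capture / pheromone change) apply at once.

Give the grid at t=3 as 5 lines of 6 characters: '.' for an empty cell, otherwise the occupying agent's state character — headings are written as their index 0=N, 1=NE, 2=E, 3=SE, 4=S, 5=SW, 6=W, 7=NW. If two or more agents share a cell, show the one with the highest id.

t=1: a0@(3,3):N a1@(2,1):SE a2@(1,2):NW a3@(4,3):S a4@(0,4):N
t=2: a0@(2,3):N a1@(3,2):SE a2@(0,1):NW a3@(3,3):N a4@(4,4):N
t=3: a0@(1,3):N a1@(2,2):N a2@(4,0):NW a3@(2,3):N a4@(3,4):N

......
...0..
..00..
....0.
7.....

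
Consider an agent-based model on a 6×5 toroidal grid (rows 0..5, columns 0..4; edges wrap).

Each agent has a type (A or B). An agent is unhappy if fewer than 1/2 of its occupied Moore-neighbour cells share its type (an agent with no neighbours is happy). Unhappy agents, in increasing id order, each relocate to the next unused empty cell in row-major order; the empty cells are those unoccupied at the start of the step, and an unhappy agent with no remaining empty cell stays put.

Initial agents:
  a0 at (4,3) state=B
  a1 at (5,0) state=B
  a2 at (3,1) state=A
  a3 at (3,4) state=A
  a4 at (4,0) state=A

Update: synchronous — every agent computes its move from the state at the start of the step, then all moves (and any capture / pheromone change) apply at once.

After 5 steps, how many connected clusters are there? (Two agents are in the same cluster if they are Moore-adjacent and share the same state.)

t=1: a0@(0,0):B a1@(0,1):B a2@(3,1):A a3@(3,4):A a4@(4,0):A
t=2: (unchanged — steady state)

2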